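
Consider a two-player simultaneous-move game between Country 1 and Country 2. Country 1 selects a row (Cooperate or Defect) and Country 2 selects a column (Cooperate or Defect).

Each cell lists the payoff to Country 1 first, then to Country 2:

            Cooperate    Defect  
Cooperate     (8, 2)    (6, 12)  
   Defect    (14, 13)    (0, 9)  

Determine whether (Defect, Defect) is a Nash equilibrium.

No

At (Defect, Defect), Country 1 earns 0; switching to Cooperate would give 6, so Country 1 would deviate.
Country 2 earns 9; switching to Cooperate would give 13, so Country 2 would deviate.
Since at least one player can profitably deviate, this is not a Nash equilibrium.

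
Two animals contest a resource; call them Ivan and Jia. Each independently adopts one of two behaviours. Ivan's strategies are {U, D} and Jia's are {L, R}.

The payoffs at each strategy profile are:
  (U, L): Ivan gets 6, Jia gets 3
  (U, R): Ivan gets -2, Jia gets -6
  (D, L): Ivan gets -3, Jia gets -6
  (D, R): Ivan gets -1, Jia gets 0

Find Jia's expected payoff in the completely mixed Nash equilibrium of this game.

First find p, the probability Ivan plays U, from Jia's indifference between L and R: 3p − 6(1−p) = −6p, giving p = 2/5.
Since Jia is indifferent in equilibrium, Jia's expected payoff equals the payoff from either column against (2/5, 3/5). Using L: 3(2/5) − 6(3/5) = -12/5.

-12/5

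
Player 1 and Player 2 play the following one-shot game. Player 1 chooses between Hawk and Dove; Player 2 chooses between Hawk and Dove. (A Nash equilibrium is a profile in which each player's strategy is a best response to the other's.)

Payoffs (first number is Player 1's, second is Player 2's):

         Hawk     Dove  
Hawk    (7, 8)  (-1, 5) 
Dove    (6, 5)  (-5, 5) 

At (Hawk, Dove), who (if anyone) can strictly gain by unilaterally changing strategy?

Player 2

Player 1 at (Hawk, Dove) earns -1; deviating to Dove yields -5 — not better.
Player 2 earns 5; deviating to Hawk yields 8 — a strict improvement.
Only Player 2 has a strictly profitable deviation.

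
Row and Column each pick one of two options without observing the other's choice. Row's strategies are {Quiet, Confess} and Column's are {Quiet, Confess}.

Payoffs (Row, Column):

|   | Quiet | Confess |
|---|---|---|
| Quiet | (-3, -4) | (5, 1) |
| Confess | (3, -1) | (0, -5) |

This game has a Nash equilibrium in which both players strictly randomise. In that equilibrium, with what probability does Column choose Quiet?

5/11

Let y be the probability that Column plays Quiet. In a completely mixed equilibrium, Row must be indifferent between Quiet and Confess.
Row's expected payoff from Quiet is −3y + 5(1−y); from Confess it is 3y.
Setting these equal: −8y + 5 = 3y, so y = 5/11.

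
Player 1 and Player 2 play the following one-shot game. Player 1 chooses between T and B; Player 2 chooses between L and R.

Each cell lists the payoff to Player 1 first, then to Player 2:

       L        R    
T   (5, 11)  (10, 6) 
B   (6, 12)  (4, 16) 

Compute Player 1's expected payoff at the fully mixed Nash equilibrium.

First find y, the probability Player 2 plays L, from Player 1's indifference between T and B: 5y + 10(1−y) = 6y + 4(1−y), giving y = 6/7.
Since Player 1 is indifferent in equilibrium, Player 1's expected payoff equals the payoff from either row against (6/7, 1/7). Using T: 5(6/7) + 10(1/7) = 40/7.

40/7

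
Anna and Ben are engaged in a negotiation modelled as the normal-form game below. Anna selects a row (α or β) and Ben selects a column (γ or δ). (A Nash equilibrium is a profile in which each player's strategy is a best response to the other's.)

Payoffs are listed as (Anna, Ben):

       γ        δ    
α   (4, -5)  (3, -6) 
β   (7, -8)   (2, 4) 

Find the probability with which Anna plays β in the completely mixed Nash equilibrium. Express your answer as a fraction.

1/13

Let p be the probability that Anna plays α. In a completely mixed equilibrium, Ben must be indifferent between γ and δ.
Ben's expected payoff from γ is −5p − 8(1−p); from δ it is −6p + 4(1−p).
Setting these equal: 3p − 8 = −10p + 4, so p = 12/13.
Therefore Anna plays β with probability 1 − 12/13 = 1/13.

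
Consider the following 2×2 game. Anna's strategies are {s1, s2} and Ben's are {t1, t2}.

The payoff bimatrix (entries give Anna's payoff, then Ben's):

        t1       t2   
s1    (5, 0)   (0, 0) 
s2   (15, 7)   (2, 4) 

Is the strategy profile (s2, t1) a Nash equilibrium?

Yes

At (s2, t1), Anna earns 15; switching to s1 would give 5, so Anna has no profitable deviation.
Ben earns 7; switching to t2 would give 4, so Ben has no profitable deviation.
Neither player can gain by a unilateral deviation, so this profile is a Nash equilibrium.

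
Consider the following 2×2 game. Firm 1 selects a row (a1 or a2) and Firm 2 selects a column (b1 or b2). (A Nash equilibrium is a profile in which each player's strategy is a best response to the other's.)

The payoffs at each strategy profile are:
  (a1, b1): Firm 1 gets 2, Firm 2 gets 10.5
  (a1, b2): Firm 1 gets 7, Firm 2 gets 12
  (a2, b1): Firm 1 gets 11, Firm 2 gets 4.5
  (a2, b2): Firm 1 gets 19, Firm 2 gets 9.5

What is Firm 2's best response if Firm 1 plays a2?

b2

Against a2, Firm 2 earns 4.5 from b1 and 9.5 from b2.
So b2 is the best response.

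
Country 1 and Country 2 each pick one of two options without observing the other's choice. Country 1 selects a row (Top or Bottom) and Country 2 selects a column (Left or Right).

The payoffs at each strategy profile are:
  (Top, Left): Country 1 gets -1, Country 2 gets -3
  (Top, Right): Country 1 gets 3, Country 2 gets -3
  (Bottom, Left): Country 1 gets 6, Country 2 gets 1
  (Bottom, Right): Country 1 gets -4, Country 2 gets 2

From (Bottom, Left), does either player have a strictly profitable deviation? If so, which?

Country 1 at (Bottom, Left) earns 6; deviating to Top yields -1 — not better.
Country 2 earns 1; deviating to Right yields 2 — a strict improvement.
Only Country 2 has a strictly profitable deviation.

Country 2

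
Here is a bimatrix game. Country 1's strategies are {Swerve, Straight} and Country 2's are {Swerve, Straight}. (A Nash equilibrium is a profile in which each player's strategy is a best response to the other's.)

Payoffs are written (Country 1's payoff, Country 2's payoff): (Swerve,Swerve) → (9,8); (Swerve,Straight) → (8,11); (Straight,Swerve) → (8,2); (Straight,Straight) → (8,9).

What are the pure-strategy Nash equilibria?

(Swerve, Straight) and (Straight, Straight)

(Swerve, Swerve): Country 2 prefers Straight (11 > 8) — not an equilibrium.
(Swerve, Straight): Country 1 gets 8 ≥ 8 from Straight, and Country 2 gets 11 ≥ 8 from Swerve — Nash equilibrium.
(Straight, Swerve): Country 1 prefers Swerve (9 > 8); Country 2 prefers Straight (9 > 2) — not an equilibrium.
(Straight, Straight): Country 1 gets 8 ≥ 8 from Swerve, and Country 2 gets 9 ≥ 2 from Swerve — Nash equilibrium.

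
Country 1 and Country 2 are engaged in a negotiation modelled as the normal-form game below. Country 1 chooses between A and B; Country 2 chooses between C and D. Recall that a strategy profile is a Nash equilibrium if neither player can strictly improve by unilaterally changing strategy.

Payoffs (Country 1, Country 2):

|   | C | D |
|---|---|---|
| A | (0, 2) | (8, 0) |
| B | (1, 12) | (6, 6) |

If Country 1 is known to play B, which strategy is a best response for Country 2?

C

Against B, Country 2 earns 12 from C and 6 from D.
So C is the best response.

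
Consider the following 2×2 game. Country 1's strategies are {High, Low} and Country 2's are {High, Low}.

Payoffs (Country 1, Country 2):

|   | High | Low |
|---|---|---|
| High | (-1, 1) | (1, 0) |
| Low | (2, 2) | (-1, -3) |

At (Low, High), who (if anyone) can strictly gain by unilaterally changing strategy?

Neither

Country 1 at (Low, High) earns 2; deviating to High yields -1 — not better.
Country 2 earns 2; deviating to Low yields -3 — not better.
Neither player can strictly improve; the profile is a Nash equilibrium.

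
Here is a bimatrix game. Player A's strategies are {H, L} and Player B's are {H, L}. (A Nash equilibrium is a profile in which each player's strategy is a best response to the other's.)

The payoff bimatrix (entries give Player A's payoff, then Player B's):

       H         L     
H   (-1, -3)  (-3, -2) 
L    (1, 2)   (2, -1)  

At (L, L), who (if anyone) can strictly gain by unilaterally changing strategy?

Player B

Player A at (L, L) earns 2; deviating to H yields -3 — not better.
Player B earns -1; deviating to H yields 2 — a strict improvement.
Only Player B has a strictly profitable deviation.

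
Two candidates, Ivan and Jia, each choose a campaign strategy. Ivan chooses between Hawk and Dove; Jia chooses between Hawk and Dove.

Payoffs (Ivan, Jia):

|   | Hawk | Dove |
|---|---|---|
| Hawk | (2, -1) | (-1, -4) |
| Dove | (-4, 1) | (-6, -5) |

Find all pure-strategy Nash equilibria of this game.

(Hawk, Hawk): Ivan gets 2 ≥ -4 from Dove, and Jia gets -1 ≥ -4 from Dove — Nash equilibrium.
(Hawk, Dove): Jia prefers Hawk (-1 > -4) — not an equilibrium.
(Dove, Hawk): Ivan prefers Hawk (2 > -4) — not an equilibrium.
(Dove, Dove): Ivan prefers Hawk (-1 > -6); Jia prefers Hawk (1 > -5) — not an equilibrium.

(Hawk, Hawk)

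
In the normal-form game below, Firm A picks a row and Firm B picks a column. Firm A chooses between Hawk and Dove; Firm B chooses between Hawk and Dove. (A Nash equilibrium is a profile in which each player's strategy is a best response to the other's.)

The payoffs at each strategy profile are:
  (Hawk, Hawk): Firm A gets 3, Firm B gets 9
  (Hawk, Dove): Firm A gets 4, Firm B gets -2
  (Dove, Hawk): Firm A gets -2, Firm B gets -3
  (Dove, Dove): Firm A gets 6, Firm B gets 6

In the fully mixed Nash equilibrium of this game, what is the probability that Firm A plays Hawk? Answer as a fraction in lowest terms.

9/20

Let x be the probability that Firm A plays Hawk. In a completely mixed equilibrium, Firm B must be indifferent between Hawk and Dove.
Firm B's expected payoff from Hawk is 9x − 3(1−x); from Dove it is −2x + 6(1−x).
Setting these equal: 12x − 3 = −8x + 6, so x = 9/20.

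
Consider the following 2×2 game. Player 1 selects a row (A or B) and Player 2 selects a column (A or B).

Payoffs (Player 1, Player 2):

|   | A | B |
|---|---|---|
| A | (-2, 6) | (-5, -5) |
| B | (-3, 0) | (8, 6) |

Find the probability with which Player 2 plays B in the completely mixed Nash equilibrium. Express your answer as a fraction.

Let c be the probability that Player 2 plays A. In a completely mixed equilibrium, Player 1 must be indifferent between A and B.
Player 1's expected payoff from A is −2c − 5(1−c); from B it is −3c + 8(1−c).
Setting these equal: 3c − 5 = −11c + 8, so c = 13/14.
Therefore Player 2 plays B with probability 1 − 13/14 = 1/14.

1/14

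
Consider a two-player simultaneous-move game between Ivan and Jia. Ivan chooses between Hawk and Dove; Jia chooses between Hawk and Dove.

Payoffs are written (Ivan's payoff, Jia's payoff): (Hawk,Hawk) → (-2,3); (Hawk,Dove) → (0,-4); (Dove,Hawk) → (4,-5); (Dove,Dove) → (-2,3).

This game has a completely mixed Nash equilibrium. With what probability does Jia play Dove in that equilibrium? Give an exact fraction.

Let c be the probability that Jia plays Hawk. In a completely mixed equilibrium, Ivan must be indifferent between Hawk and Dove.
Ivan's expected payoff from Hawk is −2c; from Dove it is 4c − 2(1−c).
Setting these equal: −2c = 6c − 2, so c = 1/4.
Therefore Jia plays Dove with probability 1 − 1/4 = 3/4.

3/4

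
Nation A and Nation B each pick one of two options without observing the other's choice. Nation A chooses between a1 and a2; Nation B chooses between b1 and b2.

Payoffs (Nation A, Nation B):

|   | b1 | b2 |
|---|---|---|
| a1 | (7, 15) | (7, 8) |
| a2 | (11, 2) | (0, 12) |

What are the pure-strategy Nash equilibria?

(a1, b1): Nation A prefers a2 (11 > 7) — not an equilibrium.
(a1, b2): Nation B prefers b1 (15 > 8) — not an equilibrium.
(a2, b1): Nation B prefers b2 (12 > 2) — not an equilibrium.
(a2, b2): Nation A prefers a1 (7 > 0) — not an equilibrium.

none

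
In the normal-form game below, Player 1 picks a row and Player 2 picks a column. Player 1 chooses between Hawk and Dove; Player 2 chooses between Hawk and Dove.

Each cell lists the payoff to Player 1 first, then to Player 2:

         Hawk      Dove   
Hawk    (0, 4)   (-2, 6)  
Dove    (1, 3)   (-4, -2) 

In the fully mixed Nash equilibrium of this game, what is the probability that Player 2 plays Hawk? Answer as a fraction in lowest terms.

Let q be the probability that Player 2 plays Hawk. In a completely mixed equilibrium, Player 1 must be indifferent between Hawk and Dove.
Player 1's expected payoff from Hawk is −2(1−q); from Dove it is q − 4(1−q).
Setting these equal: 2q − 2 = 5q − 4, so q = 2/3.

2/3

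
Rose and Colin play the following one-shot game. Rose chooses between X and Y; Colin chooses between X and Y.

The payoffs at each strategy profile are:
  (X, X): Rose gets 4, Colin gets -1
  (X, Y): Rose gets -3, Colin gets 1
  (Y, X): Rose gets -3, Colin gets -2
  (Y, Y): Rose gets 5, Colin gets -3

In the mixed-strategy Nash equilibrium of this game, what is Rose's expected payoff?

11/15

First find y, the probability Colin plays X, from Rose's indifference between X and Y: 4y − 3(1−y) = −3y + 5(1−y), giving y = 8/15.
Since Rose is indifferent in equilibrium, Rose's expected payoff equals the payoff from either row against (8/15, 7/15). Using X: 4(8/15) − 3(7/15) = 11/15.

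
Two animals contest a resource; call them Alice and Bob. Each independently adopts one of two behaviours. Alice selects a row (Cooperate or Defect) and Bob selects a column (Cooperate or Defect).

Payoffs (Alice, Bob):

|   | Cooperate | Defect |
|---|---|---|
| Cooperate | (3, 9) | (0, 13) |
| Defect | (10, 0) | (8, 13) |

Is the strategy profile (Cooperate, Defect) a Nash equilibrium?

No

At (Cooperate, Defect), Alice earns 0; switching to Defect would give 8, so Alice would deviate.
Bob earns 13; switching to Cooperate would give 9, so Bob has no profitable deviation.
Since at least one player can profitably deviate, this is not a Nash equilibrium.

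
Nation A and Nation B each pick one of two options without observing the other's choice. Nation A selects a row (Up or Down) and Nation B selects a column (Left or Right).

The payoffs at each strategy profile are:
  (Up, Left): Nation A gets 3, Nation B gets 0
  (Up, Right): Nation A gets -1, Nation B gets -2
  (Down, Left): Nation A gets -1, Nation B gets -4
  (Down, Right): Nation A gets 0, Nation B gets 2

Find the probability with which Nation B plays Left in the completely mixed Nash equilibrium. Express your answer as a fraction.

Let y be the probability that Nation B plays Left. In a completely mixed equilibrium, Nation A must be indifferent between Up and Down.
Nation A's expected payoff from Up is 3y − (1−y); from Down it is −y.
Setting these equal: 4y − 1 = −y, so y = 1/5.

1/5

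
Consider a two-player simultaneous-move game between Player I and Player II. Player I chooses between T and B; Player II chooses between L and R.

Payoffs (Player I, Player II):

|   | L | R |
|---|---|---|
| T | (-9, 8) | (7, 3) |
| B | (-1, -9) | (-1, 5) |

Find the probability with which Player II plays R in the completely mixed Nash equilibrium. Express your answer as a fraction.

1/2

Let q be the probability that Player II plays L. In a completely mixed equilibrium, Player I must be indifferent between T and B.
Player I's expected payoff from T is −9q + 7(1−q); from B it is −q − (1−q).
Setting these equal: −16q + 7 = -1, so q = 1/2.
Therefore Player II plays R with probability 1 − 1/2 = 1/2.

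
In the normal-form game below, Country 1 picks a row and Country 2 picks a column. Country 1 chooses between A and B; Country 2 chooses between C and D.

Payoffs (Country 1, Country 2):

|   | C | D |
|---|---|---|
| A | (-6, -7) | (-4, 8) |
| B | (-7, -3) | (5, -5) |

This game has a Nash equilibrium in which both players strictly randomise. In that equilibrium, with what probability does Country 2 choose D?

Let c be the probability that Country 2 plays C. In a completely mixed equilibrium, Country 1 must be indifferent between A and B.
Country 1's expected payoff from A is −6c − 4(1−c); from B it is −7c + 5(1−c).
Setting these equal: −2c − 4 = −12c + 5, so c = 9/10.
Therefore Country 2 plays D with probability 1 − 9/10 = 1/10.

1/10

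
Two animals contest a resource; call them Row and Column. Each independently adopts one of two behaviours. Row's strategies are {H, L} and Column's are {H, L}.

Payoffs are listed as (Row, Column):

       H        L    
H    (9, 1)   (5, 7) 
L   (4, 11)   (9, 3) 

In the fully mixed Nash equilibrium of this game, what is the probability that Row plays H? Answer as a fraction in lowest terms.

Let r be the probability that Row plays H. In a completely mixed equilibrium, Column must be indifferent between H and L.
Column's expected payoff from H is r + 11(1−r); from L it is 7r + 3(1−r).
Setting these equal: −10r + 11 = 4r + 3, so r = 4/7.

4/7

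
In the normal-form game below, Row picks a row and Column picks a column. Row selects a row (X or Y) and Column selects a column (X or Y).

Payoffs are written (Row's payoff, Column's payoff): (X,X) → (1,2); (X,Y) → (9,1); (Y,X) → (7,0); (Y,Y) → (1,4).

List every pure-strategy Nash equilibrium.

(X, X): Row prefers Y (7 > 1) — not an equilibrium.
(X, Y): Column prefers X (2 > 1) — not an equilibrium.
(Y, X): Column prefers Y (4 > 0) — not an equilibrium.
(Y, Y): Row prefers X (9 > 1) — not an equilibrium.

none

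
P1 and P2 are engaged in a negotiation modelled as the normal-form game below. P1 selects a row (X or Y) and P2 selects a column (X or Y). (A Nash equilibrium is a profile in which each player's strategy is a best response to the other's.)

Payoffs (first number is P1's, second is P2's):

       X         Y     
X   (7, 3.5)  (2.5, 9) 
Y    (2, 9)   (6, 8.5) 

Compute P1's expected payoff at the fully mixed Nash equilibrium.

74/17

First find y, the probability P2 plays X, from P1's indifference between X and Y: 7y + 2.5(1−y) = 2y + 6(1−y), giving y = 7/17.
Since P1 is indifferent in equilibrium, P1's expected payoff equals the payoff from either row against (7/17, 10/17). Using X: 7(7/17) + 2.5(10/17) = 74/17.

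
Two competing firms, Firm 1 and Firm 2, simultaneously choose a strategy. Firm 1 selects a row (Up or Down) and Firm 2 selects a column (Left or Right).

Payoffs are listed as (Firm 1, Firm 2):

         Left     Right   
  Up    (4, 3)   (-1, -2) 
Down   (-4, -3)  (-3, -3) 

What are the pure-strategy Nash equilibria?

(Up, Left)

(Up, Left): Firm 1 gets 4 ≥ -4 from Down, and Firm 2 gets 3 ≥ -2 from Right — Nash equilibrium.
(Up, Right): Firm 2 prefers Left (3 > -2) — not an equilibrium.
(Down, Left): Firm 1 prefers Up (4 > -4) — not an equilibrium.
(Down, Right): Firm 1 prefers Up (-1 > -3) — not an equilibrium.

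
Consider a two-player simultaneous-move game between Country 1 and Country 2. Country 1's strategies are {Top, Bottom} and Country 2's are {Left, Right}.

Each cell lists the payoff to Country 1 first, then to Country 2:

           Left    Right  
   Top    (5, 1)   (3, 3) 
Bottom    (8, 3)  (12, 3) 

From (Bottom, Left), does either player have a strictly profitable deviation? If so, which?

Neither

Country 1 at (Bottom, Left) earns 8; deviating to Top yields 5 — not better.
Country 2 earns 3; deviating to Right yields 3 — not better.
Neither player can strictly improve; the profile is a Nash equilibrium.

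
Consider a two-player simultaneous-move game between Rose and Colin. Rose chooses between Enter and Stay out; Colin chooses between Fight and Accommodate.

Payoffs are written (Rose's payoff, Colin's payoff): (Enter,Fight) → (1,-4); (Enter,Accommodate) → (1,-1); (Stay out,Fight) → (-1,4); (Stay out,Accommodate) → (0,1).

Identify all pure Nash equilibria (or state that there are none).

(Enter, Accommodate)

(Enter, Fight): Colin prefers Accommodate (-1 > -4) — not an equilibrium.
(Enter, Accommodate): Rose gets 1 ≥ 0 from Stay out, and Colin gets -1 ≥ -4 from Fight — Nash equilibrium.
(Stay out, Fight): Rose prefers Enter (1 > -1) — not an equilibrium.
(Stay out, Accommodate): Rose prefers Enter (1 > 0); Colin prefers Fight (4 > 1) — not an equilibrium.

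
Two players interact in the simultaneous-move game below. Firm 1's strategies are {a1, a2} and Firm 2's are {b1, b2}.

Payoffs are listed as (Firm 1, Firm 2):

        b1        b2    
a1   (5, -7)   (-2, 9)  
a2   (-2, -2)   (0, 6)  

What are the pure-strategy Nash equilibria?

(a2, b2)

(a1, b1): Firm 2 prefers b2 (9 > -7) — not an equilibrium.
(a1, b2): Firm 1 prefers a2 (0 > -2) — not an equilibrium.
(a2, b1): Firm 1 prefers a1 (5 > -2); Firm 2 prefers b2 (6 > -2) — not an equilibrium.
(a2, b2): Firm 1 gets 0 ≥ -2 from a1, and Firm 2 gets 6 ≥ -2 from b1 — Nash equilibrium.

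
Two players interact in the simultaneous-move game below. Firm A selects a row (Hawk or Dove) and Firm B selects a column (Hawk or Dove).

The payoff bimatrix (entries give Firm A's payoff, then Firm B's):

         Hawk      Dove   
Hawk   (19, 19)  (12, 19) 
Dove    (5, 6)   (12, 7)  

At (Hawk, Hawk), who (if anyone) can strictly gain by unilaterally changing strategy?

Firm A at (Hawk, Hawk) earns 19; deviating to Dove yields 5 — not better.
Firm B earns 19; deviating to Dove yields 19 — not better.
Neither player can strictly improve; the profile is a Nash equilibrium.

Neither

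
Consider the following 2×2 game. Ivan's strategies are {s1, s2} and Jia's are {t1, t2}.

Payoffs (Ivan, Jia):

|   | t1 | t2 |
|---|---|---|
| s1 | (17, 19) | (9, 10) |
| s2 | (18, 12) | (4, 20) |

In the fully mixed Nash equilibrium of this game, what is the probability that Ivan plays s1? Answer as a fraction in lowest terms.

Let x be the probability that Ivan plays s1. In a completely mixed equilibrium, Jia must be indifferent between t1 and t2.
Jia's expected payoff from t1 is 19x + 12(1−x); from t2 it is 10x + 20(1−x).
Setting these equal: 7x + 12 = −10x + 20, so x = 8/17.

8/17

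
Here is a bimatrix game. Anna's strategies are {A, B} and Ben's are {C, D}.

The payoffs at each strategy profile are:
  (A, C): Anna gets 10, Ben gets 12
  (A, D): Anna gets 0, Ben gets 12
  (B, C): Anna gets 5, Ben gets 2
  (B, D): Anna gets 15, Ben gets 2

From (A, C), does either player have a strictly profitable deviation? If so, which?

Neither

Anna at (A, C) earns 10; deviating to B yields 5 — not better.
Ben earns 12; deviating to D yields 12 — not better.
Neither player can strictly improve; the profile is a Nash equilibrium.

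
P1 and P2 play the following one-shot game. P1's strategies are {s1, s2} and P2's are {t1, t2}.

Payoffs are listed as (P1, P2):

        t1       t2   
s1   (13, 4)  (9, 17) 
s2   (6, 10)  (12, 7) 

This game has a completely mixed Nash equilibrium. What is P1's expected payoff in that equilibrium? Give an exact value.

First find y, the probability P2 plays t1, from P1's indifference between s1 and s2: 13y + 9(1−y) = 6y + 12(1−y), giving y = 3/10.
Since P1 is indifferent in equilibrium, P1's expected payoff equals the payoff from either row against (3/10, 7/10). Using s1: 13(3/10) + 9(7/10) = 51/5.

51/5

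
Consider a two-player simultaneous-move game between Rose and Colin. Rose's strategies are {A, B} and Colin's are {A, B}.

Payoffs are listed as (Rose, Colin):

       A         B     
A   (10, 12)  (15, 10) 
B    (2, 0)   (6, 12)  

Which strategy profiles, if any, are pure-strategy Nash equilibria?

(A, A): Rose gets 10 ≥ 2 from B, and Colin gets 12 ≥ 10 from B — Nash equilibrium.
(A, B): Colin prefers A (12 > 10) — not an equilibrium.
(B, A): Rose prefers A (10 > 2); Colin prefers B (12 > 0) — not an equilibrium.
(B, B): Rose prefers A (15 > 6) — not an equilibrium.

(A, A)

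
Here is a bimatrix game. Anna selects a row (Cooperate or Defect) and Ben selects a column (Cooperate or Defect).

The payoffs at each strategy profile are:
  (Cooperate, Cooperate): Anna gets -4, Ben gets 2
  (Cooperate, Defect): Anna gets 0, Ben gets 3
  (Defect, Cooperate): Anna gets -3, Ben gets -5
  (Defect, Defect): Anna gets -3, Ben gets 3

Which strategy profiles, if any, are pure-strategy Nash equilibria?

(Cooperate, Cooperate): Anna prefers Defect (-3 > -4); Ben prefers Defect (3 > 2) — not an equilibrium.
(Cooperate, Defect): Anna gets 0 ≥ -3 from Defect, and Ben gets 3 ≥ 2 from Cooperate — Nash equilibrium.
(Defect, Cooperate): Ben prefers Defect (3 > -5) — not an equilibrium.
(Defect, Defect): Anna prefers Cooperate (0 > -3) — not an equilibrium.

(Cooperate, Defect)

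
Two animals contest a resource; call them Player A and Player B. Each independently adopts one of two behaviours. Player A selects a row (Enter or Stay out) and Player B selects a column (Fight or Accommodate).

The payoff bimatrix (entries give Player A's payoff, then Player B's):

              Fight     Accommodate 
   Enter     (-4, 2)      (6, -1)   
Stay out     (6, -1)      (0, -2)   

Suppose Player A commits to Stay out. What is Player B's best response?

Against Stay out, Player B earns -1 from Fight and -2 from Accommodate.
So Fight is the best response.

Fight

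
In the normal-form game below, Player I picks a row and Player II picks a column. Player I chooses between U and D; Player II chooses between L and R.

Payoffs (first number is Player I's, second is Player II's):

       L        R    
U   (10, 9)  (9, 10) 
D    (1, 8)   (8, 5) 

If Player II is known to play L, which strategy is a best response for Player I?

U

Against L, Player I earns 10 from U and 1 from D.
So U is the best response.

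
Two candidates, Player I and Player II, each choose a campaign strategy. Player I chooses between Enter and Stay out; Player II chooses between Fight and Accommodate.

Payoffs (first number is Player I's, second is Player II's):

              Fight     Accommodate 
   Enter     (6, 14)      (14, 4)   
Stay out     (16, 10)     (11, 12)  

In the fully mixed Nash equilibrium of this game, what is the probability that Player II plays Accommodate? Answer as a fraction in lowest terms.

Let q be the probability that Player II plays Fight. In a completely mixed equilibrium, Player I must be indifferent between Enter and Stay out.
Player I's expected payoff from Enter is 6q + 14(1−q); from Stay out it is 16q + 11(1−q).
Setting these equal: −8q + 14 = 5q + 11, so q = 3/13.
Therefore Player II plays Accommodate with probability 1 − 3/13 = 10/13.

10/13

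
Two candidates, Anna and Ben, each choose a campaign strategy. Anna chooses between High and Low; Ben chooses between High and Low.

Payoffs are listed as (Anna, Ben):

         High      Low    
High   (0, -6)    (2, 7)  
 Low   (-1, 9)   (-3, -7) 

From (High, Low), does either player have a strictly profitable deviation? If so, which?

Anna at (High, Low) earns 2; deviating to Low yields -3 — not better.
Ben earns 7; deviating to High yields -6 — not better.
Neither player can strictly improve; the profile is a Nash equilibrium.

Neither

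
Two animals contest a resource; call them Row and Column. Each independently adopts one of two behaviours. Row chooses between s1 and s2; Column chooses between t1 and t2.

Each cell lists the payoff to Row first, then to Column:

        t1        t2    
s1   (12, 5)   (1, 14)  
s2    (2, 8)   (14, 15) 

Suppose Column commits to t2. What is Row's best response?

s2

Against t2, Row earns 1 from s1 and 14 from s2.
So s2 is the best response.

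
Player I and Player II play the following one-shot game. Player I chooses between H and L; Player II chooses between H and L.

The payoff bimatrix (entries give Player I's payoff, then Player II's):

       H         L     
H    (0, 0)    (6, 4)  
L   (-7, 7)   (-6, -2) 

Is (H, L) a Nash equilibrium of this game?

At (H, L), Player I earns 6; switching to L would give -6, so Player I has no profitable deviation.
Player II earns 4; switching to H would give 0, so Player II has no profitable deviation.
Neither player can gain by a unilateral deviation, so this profile is a Nash equilibrium.

Yes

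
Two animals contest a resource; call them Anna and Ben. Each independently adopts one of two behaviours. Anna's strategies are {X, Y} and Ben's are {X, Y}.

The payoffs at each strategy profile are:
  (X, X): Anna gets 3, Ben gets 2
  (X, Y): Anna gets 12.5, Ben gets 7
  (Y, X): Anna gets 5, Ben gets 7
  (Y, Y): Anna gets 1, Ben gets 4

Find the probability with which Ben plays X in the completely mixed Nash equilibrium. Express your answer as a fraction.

23/27

Let y be the probability that Ben plays X. In a completely mixed equilibrium, Anna must be indifferent between X and Y.
Anna's expected payoff from X is 3y + 12.5(1−y); from Y it is 5y + (1−y).
Setting these equal: −9.5y + 12.5 = 4y + 1, so y = 23/27.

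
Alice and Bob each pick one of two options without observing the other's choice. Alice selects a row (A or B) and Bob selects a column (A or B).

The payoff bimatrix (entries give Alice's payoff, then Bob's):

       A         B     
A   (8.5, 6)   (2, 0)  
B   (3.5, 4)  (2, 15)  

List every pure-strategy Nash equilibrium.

(A, A) and (B, B)

(A, A): Alice gets 8.5 ≥ 3.5 from B, and Bob gets 6 ≥ 0 from B — Nash equilibrium.
(A, B): Bob prefers A (6 > 0) — not an equilibrium.
(B, A): Alice prefers A (8.5 > 3.5); Bob prefers B (15 > 4) — not an equilibrium.
(B, B): Alice gets 2 ≥ 2 from A, and Bob gets 15 ≥ 4 from A — Nash equilibrium.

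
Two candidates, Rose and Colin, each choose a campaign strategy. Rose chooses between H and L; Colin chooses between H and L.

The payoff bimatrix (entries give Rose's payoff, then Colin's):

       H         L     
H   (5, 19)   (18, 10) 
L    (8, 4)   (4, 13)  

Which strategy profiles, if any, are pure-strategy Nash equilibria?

none

(H, H): Rose prefers L (8 > 5) — not an equilibrium.
(H, L): Colin prefers H (19 > 10) — not an equilibrium.
(L, H): Colin prefers L (13 > 4) — not an equilibrium.
(L, L): Rose prefers H (18 > 4) — not an equilibrium.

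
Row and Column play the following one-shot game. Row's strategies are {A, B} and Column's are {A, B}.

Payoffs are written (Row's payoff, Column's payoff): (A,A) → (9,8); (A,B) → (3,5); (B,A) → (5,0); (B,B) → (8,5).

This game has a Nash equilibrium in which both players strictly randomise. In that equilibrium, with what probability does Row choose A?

5/8

Let p be the probability that Row plays A. In a completely mixed equilibrium, Column must be indifferent between A and B.
Column's expected payoff from A is 8p; from B it is 5p + 5(1−p).
Setting these equal: 8p = 5, so p = 5/8.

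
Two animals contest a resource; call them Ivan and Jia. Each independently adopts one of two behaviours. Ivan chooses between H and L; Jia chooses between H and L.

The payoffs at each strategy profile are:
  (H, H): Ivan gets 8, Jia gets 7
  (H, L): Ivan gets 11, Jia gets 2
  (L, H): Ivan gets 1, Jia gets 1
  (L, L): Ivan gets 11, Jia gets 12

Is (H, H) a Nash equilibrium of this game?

At (H, H), Ivan earns 8; switching to L would give 1, so Ivan has no profitable deviation.
Jia earns 7; switching to L would give 2, so Jia has no profitable deviation.
Neither player can gain by a unilateral deviation, so this profile is a Nash equilibrium.

Yes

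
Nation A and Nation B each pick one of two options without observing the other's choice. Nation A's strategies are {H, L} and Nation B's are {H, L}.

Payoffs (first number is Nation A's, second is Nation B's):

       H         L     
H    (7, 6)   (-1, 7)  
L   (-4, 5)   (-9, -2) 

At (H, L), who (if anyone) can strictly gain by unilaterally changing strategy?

Neither

Nation A at (H, L) earns -1; deviating to L yields -9 — not better.
Nation B earns 7; deviating to H yields 6 — not better.
Neither player can strictly improve; the profile is a Nash equilibrium.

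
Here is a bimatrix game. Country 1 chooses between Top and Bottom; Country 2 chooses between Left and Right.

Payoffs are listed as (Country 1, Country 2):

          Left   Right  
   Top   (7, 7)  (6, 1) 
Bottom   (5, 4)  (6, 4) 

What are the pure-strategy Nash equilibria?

(Top, Left): Country 1 gets 7 ≥ 5 from Bottom, and Country 2 gets 7 ≥ 1 from Right — Nash equilibrium.
(Top, Right): Country 2 prefers Left (7 > 1) — not an equilibrium.
(Bottom, Left): Country 1 prefers Top (7 > 5) — not an equilibrium.
(Bottom, Right): Country 1 gets 6 ≥ 6 from Top, and Country 2 gets 4 ≥ 4 from Left — Nash equilibrium.

(Top, Left) and (Bottom, Right)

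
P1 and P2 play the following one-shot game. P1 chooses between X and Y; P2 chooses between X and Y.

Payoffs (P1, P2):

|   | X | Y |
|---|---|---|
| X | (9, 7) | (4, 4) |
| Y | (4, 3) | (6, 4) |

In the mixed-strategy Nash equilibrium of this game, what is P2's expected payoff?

First find p, the probability P1 plays X, from P2's indifference between X and Y: 7p + 3(1−p) = 4p + 4(1−p), giving p = 1/4.
Since P2 is indifferent in equilibrium, P2's expected payoff equals the payoff from either column against (1/4, 3/4). Using X: 7(1/4) + 3(3/4) = 4.

4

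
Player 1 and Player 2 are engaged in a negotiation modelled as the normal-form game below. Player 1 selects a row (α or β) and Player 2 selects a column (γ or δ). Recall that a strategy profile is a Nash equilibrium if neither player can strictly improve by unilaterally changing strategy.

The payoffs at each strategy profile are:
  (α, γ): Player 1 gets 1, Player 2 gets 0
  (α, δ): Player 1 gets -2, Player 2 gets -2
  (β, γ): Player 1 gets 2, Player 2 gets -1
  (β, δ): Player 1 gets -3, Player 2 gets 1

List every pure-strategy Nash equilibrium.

none

(α, γ): Player 1 prefers β (2 > 1) — not an equilibrium.
(α, δ): Player 2 prefers γ (0 > -2) — not an equilibrium.
(β, γ): Player 2 prefers δ (1 > -1) — not an equilibrium.
(β, δ): Player 1 prefers α (-2 > -3) — not an equilibrium.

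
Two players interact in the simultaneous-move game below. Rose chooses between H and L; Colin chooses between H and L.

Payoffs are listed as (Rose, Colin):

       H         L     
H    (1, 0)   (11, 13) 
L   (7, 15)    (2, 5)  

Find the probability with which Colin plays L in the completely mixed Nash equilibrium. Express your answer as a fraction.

2/5

Let y be the probability that Colin plays H. In a completely mixed equilibrium, Rose must be indifferent between H and L.
Rose's expected payoff from H is y + 11(1−y); from L it is 7y + 2(1−y).
Setting these equal: −10y + 11 = 5y + 2, so y = 3/5.
Therefore Colin plays L with probability 1 − 3/5 = 2/5.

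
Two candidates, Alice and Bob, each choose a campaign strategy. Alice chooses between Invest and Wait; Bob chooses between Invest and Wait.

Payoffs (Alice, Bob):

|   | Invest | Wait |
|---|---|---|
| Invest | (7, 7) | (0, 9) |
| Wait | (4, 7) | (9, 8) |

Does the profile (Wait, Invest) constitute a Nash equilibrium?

No

At (Wait, Invest), Alice earns 4; switching to Invest would give 7, so Alice would deviate.
Bob earns 7; switching to Wait would give 8, so Bob would deviate.
Since at least one player can profitably deviate, this is not a Nash equilibrium.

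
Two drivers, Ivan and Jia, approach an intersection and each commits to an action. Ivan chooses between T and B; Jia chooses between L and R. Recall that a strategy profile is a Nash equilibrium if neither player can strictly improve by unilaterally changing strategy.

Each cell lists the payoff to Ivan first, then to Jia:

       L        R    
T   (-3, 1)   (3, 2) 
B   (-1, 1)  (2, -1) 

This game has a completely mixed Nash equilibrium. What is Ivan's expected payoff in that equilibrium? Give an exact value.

First find y, the probability Jia plays L, from Ivan's indifference between T and B: −3y + 3(1−y) = −y + 2(1−y), giving y = 1/3.
Since Ivan is indifferent in equilibrium, Ivan's expected payoff equals the payoff from either row against (1/3, 2/3). Using T: −3(1/3) + 3(2/3) = 1.

1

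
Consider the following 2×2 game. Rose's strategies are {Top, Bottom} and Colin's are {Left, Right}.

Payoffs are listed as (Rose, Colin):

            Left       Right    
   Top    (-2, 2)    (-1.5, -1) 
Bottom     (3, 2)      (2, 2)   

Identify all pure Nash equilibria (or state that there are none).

(Bottom, Left) and (Bottom, Right)

(Top, Left): Rose prefers Bottom (3 > -2) — not an equilibrium.
(Top, Right): Rose prefers Bottom (2 > -1.5); Colin prefers Left (2 > -1) — not an equilibrium.
(Bottom, Left): Rose gets 3 ≥ -2 from Top, and Colin gets 2 ≥ 2 from Right — Nash equilibrium.
(Bottom, Right): Rose gets 2 ≥ -1.5 from Top, and Colin gets 2 ≥ 2 from Left — Nash equilibrium.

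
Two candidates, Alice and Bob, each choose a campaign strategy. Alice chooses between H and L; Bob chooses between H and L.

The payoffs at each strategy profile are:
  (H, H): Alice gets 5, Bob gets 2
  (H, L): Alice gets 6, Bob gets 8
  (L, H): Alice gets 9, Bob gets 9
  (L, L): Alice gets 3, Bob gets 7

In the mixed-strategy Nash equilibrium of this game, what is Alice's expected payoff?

First find q, the probability Bob plays H, from Alice's indifference between H and L: 5q + 6(1−q) = 9q + 3(1−q), giving q = 3/7.
Since Alice is indifferent in equilibrium, Alice's expected payoff equals the payoff from either row against (3/7, 4/7). Using H: 5(3/7) + 6(4/7) = 39/7.

39/7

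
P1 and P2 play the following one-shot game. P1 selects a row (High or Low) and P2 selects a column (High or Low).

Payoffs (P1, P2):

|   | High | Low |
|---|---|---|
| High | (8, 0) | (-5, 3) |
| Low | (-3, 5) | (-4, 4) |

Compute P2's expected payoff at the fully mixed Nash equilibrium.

First find p, the probability P1 plays High, from P2's indifference between High and Low: 5(1−p) = 3p + 4(1−p), giving p = 1/4.
Since P2 is indifferent in equilibrium, P2's expected payoff equals the payoff from either column against (1/4, 3/4). Using High: 5(3/4) = 15/4.

15/4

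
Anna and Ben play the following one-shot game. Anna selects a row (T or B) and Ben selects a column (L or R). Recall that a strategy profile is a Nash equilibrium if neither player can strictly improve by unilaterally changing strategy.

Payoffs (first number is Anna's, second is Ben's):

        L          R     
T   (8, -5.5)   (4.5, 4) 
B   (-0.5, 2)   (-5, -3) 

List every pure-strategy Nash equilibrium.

(T, R)

(T, L): Ben prefers R (4 > -5.5) — not an equilibrium.
(T, R): Anna gets 4.5 ≥ -5 from B, and Ben gets 4 ≥ -5.5 from L — Nash equilibrium.
(B, L): Anna prefers T (8 > -0.5) — not an equilibrium.
(B, R): Anna prefers T (4.5 > -5); Ben prefers L (2 > -3) — not an equilibrium.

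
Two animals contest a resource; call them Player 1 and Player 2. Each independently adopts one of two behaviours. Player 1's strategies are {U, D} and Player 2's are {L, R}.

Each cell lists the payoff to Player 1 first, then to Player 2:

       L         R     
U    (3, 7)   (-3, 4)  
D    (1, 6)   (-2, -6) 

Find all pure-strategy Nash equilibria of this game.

(U, L): Player 1 gets 3 ≥ 1 from D, and Player 2 gets 7 ≥ 4 from R — Nash equilibrium.
(U, R): Player 1 prefers D (-2 > -3); Player 2 prefers L (7 > 4) — not an equilibrium.
(D, L): Player 1 prefers U (3 > 1) — not an equilibrium.
(D, R): Player 2 prefers L (6 > -6) — not an equilibrium.

(U, L)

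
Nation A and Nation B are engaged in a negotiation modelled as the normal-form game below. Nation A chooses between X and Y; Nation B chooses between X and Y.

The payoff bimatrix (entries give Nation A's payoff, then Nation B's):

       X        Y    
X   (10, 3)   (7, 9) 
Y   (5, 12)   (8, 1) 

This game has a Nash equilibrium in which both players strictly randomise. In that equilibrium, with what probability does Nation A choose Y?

Let p be the probability that Nation A plays X. In a completely mixed equilibrium, Nation B must be indifferent between X and Y.
Nation B's expected payoff from X is 3p + 12(1−p); from Y it is 9p + (1−p).
Setting these equal: −9p + 12 = 8p + 1, so p = 11/17.
Therefore Nation A plays Y with probability 1 − 11/17 = 6/17.

6/17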